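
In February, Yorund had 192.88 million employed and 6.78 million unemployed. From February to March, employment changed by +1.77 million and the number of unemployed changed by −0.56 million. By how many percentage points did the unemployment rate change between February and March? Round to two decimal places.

February: labor force = 192.88 + 6.78 = 199.66; u = 6.78/199.66 = 3.40%.
March: labor force = 194.65 + 6.22 = 200.87; u = 6.22/200.87 = 3.10%.
Change = 3.10% − 3.40% = −0.30 pp.

The unemployment rate changed by −0.30 percentage points.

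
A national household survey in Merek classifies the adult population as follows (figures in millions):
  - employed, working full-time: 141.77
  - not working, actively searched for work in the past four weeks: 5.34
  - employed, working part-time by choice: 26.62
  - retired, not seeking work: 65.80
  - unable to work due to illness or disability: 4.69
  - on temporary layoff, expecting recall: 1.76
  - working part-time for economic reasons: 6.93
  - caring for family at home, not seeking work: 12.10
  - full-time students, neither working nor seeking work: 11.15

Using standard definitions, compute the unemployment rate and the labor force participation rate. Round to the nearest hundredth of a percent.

Employed = 141.77 + 26.62 + 6.93 = 175.32 million (anyone who worked, including part-time for economic reasons, counts as employed).
Unemployed = 5.34 + 1.76 = 7.10 million (jobless and actively searching, or on temporary layoff).
Labor force = 175.32 + 7.10 = 182.42 million.
Not in labor force = 65.80 + 4.69 + 12.10 + 11.15 = 93.74 million (those not working and not actively searching are outside the labor force).
Civilian working-age population = 182.42 + 93.74 = 276.16 million.
Unemployment rate = 7.10 / 182.42 = 3.89%.
Labor force participation rate = 182.42 / 276.16 = 66.06%.

Unemployment rate ≈ 3.89%; labor force participation rate ≈ 66.06%.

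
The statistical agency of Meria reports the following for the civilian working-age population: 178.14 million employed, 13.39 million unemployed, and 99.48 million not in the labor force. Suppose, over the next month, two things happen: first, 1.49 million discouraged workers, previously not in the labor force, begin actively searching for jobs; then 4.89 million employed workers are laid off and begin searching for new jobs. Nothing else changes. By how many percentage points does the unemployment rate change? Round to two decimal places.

Initially, labor force = 178.14 + 13.39 = 191.53 million, so u = 13.39/191.53 = 6.99%.
After the first change, unemployed and labor force both rise by 1.49 → E = 178.14, U = 14.88, labor force = 193.02 million.
After the second change, employed falls and unemployed rises by 4.89; labor force unchanged → E = 173.25, U = 19.77, labor force = 193.02 million.
New unemployment rate = 19.77 / 193.02 = 10.24%.
Change = 10.24% − 6.99% = +3.25 percentage points.

The unemployment rate changes by +3.25 percentage points.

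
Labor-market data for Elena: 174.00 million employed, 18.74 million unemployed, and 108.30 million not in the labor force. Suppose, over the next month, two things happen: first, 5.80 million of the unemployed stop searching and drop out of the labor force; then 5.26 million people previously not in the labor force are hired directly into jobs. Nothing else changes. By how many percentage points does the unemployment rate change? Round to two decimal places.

The unemployment rate changes by −2.99 percentage points.

Initially, labor force = 174.00 + 18.74 = 192.74 million, so u = 18.74/192.74 = 9.72%.
After the first change, unemployed and labor force both fall by 5.80 → E = 174.00, U = 12.94, labor force = 186.94 million.
After the second change, employed and labor force both rise by 5.26; unemployed unchanged → E = 179.26, U = 12.94, labor force = 192.20 million.
New unemployment rate = 12.94 / 192.20 = 6.73%.
Change = 6.73% − 9.72% = −2.99 percentage points.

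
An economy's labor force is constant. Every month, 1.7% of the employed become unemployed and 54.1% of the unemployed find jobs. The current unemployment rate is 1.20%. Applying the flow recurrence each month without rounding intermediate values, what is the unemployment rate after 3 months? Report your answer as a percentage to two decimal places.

Unemployment rate after three months ≈ 2.89%.

With a fixed labor force, u_{t+1} = u_t + s·(1−u_t) − f·u_t = u_t·(1−s−f) + s.
Here 1−s−f = 0.442 and s = 0.017.
u_1 = 0.012000 × 0.442 + 0.017 = 0.022304.
u_2 = 0.022304 × 0.442 + 0.017 = 0.026858.
u_3 = 0.026858 × 0.442 + 0.017 = 0.028871.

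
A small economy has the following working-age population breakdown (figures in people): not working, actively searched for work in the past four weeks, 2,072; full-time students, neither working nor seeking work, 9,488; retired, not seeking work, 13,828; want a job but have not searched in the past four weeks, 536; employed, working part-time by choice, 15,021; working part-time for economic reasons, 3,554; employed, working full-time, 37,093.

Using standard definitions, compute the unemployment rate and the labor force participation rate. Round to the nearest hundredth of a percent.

Unemployment rate ≈ 3.59%; labor force participation rate ≈ 70.77%.

Employed = 15,021 + 3,554 + 37,093 = 55,668 (anyone who worked, including part-time for economic reasons, counts as employed).
Unemployed = 2,072.
Labor force = 55,668 + 2,072 = 57,740.
Not in labor force = 9,488 + 13,828 + 536 = 23,852 (those not working and not actively searching are outside the labor force — including those who want a job but have given up searching).
Civilian working-age population = 57,740 + 23,852 = 81,592.
Unemployment rate = 2,072 / 57,740 = 3.59%.
Labor force participation rate = 57,740 / 81,592 = 70.77%.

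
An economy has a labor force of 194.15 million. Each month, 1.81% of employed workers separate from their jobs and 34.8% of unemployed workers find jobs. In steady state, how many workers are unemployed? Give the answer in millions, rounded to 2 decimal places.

Steady-state unemployment rate u* = s/(s+f) = 1.81/(1.81+34.8) = 0.049440.
Unemployed = u* × labor force = 0.049440 × 194.15 ≈ 9.60 million.

About 9.60 million are unemployed in steady state.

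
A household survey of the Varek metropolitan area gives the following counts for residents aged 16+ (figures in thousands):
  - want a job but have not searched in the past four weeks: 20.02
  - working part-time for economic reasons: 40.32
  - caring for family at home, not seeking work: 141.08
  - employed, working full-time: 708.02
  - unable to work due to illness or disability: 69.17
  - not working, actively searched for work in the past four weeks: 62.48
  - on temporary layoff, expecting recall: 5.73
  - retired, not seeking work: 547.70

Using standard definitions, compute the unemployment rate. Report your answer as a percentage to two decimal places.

Unemployment rate ≈ 8.35%.

Employed = 40.32 + 708.02 = 748.34 thousand (anyone who worked, including part-time for economic reasons, counts as employed).
Unemployed = 62.48 + 5.73 = 68.21 thousand (jobless and actively searching, or on temporary layoff).
Labor force = 748.34 + 68.21 = 816.55 thousand.
Unemployment rate = 68.21 / 816.55 = 8.35%.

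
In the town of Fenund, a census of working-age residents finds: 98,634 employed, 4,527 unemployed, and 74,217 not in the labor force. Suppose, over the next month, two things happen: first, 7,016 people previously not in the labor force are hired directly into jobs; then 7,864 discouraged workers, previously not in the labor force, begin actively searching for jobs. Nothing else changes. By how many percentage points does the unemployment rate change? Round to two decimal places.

The unemployment rate changes by +6.11 percentage points.

Initially, labor force = 98,634 + 4,527 = 103,161, so u = 4,527/103,161 = 4.39%.
After the first change, employed and labor force both rise by 7,016; unemployed unchanged → E = 105,650, U = 4,527, labor force = 110,177.
After the second change, unemployed and labor force both rise by 7,864 → E = 105,650, U = 12,391, labor force = 118,041.
New unemployment rate = 12,391 / 118,041 = 10.50%.
Change = 10.50% − 4.39% = +6.11 percentage points.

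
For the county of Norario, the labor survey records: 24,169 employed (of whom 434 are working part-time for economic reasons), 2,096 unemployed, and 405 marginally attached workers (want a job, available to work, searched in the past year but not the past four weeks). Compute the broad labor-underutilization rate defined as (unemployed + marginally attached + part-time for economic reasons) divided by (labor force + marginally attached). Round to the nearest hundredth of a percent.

Broad underutilization rate ≈ 11.00%.

Labor force = 24,169 + 2,096 = 26,265.
Numerator = 2,096 + 405 + 434 = 2,935.
Denominator = 26,265 + 405 = 26,670.
Broad rate = 2,935 / 26,670 = 11.00%.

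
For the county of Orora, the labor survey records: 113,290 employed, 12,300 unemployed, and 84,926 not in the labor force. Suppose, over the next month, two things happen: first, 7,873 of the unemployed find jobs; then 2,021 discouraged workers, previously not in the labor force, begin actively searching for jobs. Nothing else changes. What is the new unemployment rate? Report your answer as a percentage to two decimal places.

Initially, labor force = 113,290 + 12,300 = 125,590, so u = 12,300/125,590 = 9.79%.
After the first change, unemployed falls and employed rises by 7,873; labor force unchanged → E = 121,163, U = 4,427, labor force = 125,590.
After the second change, unemployed and labor force both rise by 2,021 → E = 121,163, U = 6,448, labor force = 127,611.
New unemployment rate = 6,448 / 127,611 = 5.05%.

New unemployment rate ≈ 5.05%.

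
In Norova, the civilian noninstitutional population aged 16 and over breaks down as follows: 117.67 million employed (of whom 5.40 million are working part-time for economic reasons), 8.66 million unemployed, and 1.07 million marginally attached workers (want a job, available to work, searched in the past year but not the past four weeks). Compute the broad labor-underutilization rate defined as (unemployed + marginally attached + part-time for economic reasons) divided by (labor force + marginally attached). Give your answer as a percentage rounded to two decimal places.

Broad underutilization rate ≈ 11.88%.

Labor force = 117.67 + 8.66 = 126.33 million.
Numerator = 8.66 + 1.07 + 5.40 = 15.13 million.
Denominator = 126.33 + 1.07 = 127.40 million.
Broad rate = 15.13 / 127.40 = 11.88%.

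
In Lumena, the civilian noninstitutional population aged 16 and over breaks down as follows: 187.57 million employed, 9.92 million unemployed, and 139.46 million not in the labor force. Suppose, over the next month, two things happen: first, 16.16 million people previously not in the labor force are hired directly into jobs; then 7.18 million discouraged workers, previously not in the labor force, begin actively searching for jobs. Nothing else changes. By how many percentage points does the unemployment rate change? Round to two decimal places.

Initially, labor force = 187.57 + 9.92 = 197.49 million, so u = 9.92/197.49 = 5.02%.
After the first change, employed and labor force both rise by 16.16; unemployed unchanged → E = 203.73, U = 9.92, labor force = 213.65 million.
After the second change, unemployed and labor force both rise by 7.18 → E = 203.73, U = 17.10, labor force = 220.83 million.
New unemployment rate = 17.10 / 220.83 = 7.74%.
Change = 7.74% − 5.02% = +2.72 percentage points.

The unemployment rate changes by +2.72 percentage points.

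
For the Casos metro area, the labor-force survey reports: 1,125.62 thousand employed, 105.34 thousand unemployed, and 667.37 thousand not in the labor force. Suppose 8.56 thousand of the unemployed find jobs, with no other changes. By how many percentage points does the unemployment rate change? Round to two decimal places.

The unemployment rate changes by −0.70 percentage points.

Initially, labor force = 1,125.62 + 105.34 = 1,230.96 thousand, so u = 105.34/1,230.96 = 8.56%.
After the change, unemployed falls and employed rises by 8.56; labor force unchanged → E = 1,134.18, U = 96.78, labor force = 1,230.96 thousand.
New unemployment rate = 96.78 / 1,230.96 = 7.86%.
Change = 7.86% − 8.56% = −0.70 percentage points.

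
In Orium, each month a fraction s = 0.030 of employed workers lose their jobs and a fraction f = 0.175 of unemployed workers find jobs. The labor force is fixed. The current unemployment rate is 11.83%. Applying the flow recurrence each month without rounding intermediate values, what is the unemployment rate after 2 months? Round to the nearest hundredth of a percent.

Unemployment rate after two months ≈ 12.86%.

With a fixed labor force, u_{t+1} = u_t + s·(1−u_t) − f·u_t = u_t·(1−s−f) + s.
Here 1−s−f = 0.795 and s = 0.030.
u_1 = 0.118300 × 0.795 + 0.030 = 0.124049.
u_2 = 0.124049 × 0.795 + 0.030 = 0.128619.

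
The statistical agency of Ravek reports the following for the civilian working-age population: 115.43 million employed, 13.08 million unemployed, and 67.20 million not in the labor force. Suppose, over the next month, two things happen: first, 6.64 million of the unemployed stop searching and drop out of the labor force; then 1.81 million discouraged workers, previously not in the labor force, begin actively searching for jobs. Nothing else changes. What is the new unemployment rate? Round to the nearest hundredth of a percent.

Initially, labor force = 115.43 + 13.08 = 128.51 million, so u = 13.08/128.51 = 10.18%.
After the first change, unemployed and labor force both fall by 6.64 → E = 115.43, U = 6.44, labor force = 121.87 million.
After the second change, unemployed and labor force both rise by 1.81 → E = 115.43, U = 8.25, labor force = 123.68 million.
New unemployment rate = 8.25 / 123.68 = 6.67%.

New unemployment rate ≈ 6.67%.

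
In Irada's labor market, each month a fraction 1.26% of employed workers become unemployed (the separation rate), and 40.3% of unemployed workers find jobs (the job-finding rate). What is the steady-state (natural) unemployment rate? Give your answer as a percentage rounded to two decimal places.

Steady-state unemployment rate ≈ 3.03%.

At steady state the flows balance: s·E = f·U, so U/(E+U) = s/(s+f).
u* = 1.26 / (1.26 + 40.3) = 1.26 / 41.56 = 3.03%.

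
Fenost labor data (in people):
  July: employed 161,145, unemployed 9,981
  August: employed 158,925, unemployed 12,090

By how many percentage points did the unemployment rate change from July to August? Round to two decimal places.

July: labor force = 161,145 + 9,981 = 171,126; u = 9,981/171,126 = 5.83%.
August: labor force = 158,925 + 12,090 = 171,015; u = 12,090/171,015 = 7.07%.
Change = 7.07% − 5.83% = +1.24 pp.

The unemployment rate changed by +1.24 percentage points.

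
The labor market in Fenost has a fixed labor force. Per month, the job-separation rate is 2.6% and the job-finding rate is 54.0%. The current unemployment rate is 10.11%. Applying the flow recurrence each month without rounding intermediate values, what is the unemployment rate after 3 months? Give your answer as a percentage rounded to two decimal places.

With a fixed labor force, u_{t+1} = u_t + s·(1−u_t) − f·u_t = u_t·(1−s−f) + s.
Here 1−s−f = 0.434 and s = 0.026.
u_1 = 0.101100 × 0.434 + 0.026 = 0.069877.
u_2 = 0.069877 × 0.434 + 0.026 = 0.056327.
u_3 = 0.056327 × 0.434 + 0.026 = 0.050446.

Unemployment rate after three months ≈ 5.04%.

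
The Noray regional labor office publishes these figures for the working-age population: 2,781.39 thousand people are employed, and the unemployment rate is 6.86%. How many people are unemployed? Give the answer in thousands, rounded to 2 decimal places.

About 204.86 thousand are unemployed.

Let U be the number unemployed. The labor force is E + U, and U/(E+U) = 0.0686.
So U = 0.0686 × 2,781.39 / (1 − 0.0686) = 190.8034 / 0.9314 ≈ 204.86 thousand.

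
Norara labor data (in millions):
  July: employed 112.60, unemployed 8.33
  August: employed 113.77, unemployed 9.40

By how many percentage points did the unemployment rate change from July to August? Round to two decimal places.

The unemployment rate changed by +0.74 percentage points.

July: labor force = 112.60 + 8.33 = 120.93; u = 8.33/120.93 = 6.89%.
August: labor force = 113.77 + 9.40 = 123.17; u = 9.40/123.17 = 7.63%.
Change = 7.63% − 6.89% = +0.74 pp.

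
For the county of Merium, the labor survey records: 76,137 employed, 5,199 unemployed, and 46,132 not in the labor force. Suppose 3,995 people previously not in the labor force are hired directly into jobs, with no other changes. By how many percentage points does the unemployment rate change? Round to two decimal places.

The unemployment rate changes by −0.30 percentage points.

Initially, labor force = 76,137 + 5,199 = 81,336, so u = 5,199/81,336 = 6.39%.
After the change, employed and labor force both rise by 3,995; unemployed unchanged → E = 80,132, U = 5,199, labor force = 85,331.
New unemployment rate = 5,199 / 85,331 = 6.09%.
Change = 6.09% − 6.39% = −0.30 percentage points.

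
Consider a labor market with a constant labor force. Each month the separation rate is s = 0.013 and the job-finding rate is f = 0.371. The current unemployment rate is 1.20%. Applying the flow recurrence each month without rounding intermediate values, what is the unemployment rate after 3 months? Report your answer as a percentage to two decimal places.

Unemployment rate after three months ≈ 2.87%.

With a fixed labor force, u_{t+1} = u_t + s·(1−u_t) − f·u_t = u_t·(1−s−f) + s.
Here 1−s−f = 0.616 and s = 0.013.
u_1 = 0.012000 × 0.616 + 0.013 = 0.020392.
u_2 = 0.020392 × 0.616 + 0.013 = 0.025561.
u_3 = 0.025561 × 0.616 + 0.013 = 0.028746.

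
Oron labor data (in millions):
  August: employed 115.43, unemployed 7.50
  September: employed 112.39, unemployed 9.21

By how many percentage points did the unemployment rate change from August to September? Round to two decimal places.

August: labor force = 115.43 + 7.50 = 122.93; u = 7.50/122.93 = 6.10%.
September: labor force = 112.39 + 9.21 = 121.60; u = 9.21/121.60 = 7.57%.
Change = 7.57% − 6.10% = +1.47 pp.

The unemployment rate changed by +1.47 percentage points.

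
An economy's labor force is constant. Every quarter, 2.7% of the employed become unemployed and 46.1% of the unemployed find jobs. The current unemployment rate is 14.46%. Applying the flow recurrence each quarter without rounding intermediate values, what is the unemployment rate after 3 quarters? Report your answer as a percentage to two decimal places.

With a fixed labor force, u_{t+1} = u_t + s·(1−u_t) − f·u_t = u_t·(1−s−f) + s.
Here 1−s−f = 0.512 and s = 0.027.
u_1 = 0.144600 × 0.512 + 0.027 = 0.101035.
u_2 = 0.101035 × 0.512 + 0.027 = 0.078730.
u_3 = 0.078730 × 0.512 + 0.027 = 0.067310.

Unemployment rate after three quarters ≈ 6.73%.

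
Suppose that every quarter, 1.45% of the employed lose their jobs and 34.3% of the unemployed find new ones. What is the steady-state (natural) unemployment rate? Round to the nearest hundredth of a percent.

At steady state the flows balance: s·E = f·U, so U/(E+U) = s/(s+f).
u* = 1.45 / (1.45 + 34.3) = 1.45 / 35.75 = 4.06%.

Steady-state unemployment rate ≈ 4.06%.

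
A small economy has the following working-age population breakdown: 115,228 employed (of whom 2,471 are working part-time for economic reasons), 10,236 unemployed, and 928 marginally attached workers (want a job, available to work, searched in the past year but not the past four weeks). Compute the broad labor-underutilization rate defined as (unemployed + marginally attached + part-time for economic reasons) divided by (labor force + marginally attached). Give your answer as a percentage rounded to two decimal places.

Labor force = 115,228 + 10,236 = 125,464.
Numerator = 10,236 + 928 + 2,471 = 13,635.
Denominator = 125,464 + 928 = 126,392.
Broad rate = 13,635 / 126,392 = 10.79%.

Broad underutilization rate ≈ 10.79%.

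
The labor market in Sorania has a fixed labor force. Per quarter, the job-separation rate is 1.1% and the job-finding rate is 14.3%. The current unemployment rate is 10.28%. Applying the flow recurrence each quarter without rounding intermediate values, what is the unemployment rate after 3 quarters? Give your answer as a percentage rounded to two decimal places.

Unemployment rate after three quarters ≈ 9.04%.

With a fixed labor force, u_{t+1} = u_t + s·(1−u_t) − f·u_t = u_t·(1−s−f) + s.
Here 1−s−f = 0.846 and s = 0.011.
u_1 = 0.102800 × 0.846 + 0.011 = 0.097969.
u_2 = 0.097969 × 0.846 + 0.011 = 0.093882.
u_3 = 0.093882 × 0.846 + 0.011 = 0.090424.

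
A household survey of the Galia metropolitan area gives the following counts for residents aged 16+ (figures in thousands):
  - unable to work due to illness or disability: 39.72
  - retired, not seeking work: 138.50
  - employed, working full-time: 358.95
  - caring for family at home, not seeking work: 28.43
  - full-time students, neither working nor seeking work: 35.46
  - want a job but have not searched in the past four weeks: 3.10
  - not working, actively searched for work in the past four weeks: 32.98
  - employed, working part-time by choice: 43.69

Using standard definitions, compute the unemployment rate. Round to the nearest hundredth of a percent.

Employed = 358.95 + 43.69 = 402.64 thousand.
Unemployed = 32.98 thousand.
Labor force = 402.64 + 32.98 = 435.62 thousand.
Unemployment rate = 32.98 / 435.62 = 7.57%.

Unemployment rate ≈ 7.57%.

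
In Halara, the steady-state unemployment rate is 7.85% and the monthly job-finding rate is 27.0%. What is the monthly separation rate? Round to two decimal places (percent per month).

Separation rate ≈ 2.30% per month.

From u* = s/(s+f): s = u·f/(1−u).
s = 0.0785 × 27.0 / (1 − 0.0785) = 2.1195 / 0.9215 ≈ 2.30% per month.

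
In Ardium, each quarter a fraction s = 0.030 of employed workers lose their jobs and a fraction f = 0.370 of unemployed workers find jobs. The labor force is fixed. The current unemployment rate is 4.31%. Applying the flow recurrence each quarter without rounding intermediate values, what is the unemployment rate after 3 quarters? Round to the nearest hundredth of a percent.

With a fixed labor force, u_{t+1} = u_t + s·(1−u_t) − f·u_t = u_t·(1−s−f) + s.
Here 1−s−f = 0.600 and s = 0.030.
u_1 = 0.043100 × 0.600 + 0.030 = 0.055860.
u_2 = 0.055860 × 0.600 + 0.030 = 0.063516.
u_3 = 0.063516 × 0.600 + 0.030 = 0.068110.

Unemployment rate after three quarters ≈ 6.81%.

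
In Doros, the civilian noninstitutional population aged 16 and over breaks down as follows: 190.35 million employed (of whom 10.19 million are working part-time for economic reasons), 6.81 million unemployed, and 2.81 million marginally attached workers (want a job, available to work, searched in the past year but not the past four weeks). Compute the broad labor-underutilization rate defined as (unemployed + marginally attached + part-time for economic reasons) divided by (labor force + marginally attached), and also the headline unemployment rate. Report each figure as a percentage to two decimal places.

Broad underutilization rate ≈ 9.91%; headline unemployment rate ≈ 3.45%.

Labor force = 190.35 + 6.81 = 197.16 million.
Numerator = 6.81 + 2.81 + 10.19 = 19.81 million.
Denominator = 197.16 + 2.81 = 199.97 million.
Broad rate = 19.81 / 199.97 = 9.91%.
Headline unemployment rate = 6.81 / 197.16 = 3.45%.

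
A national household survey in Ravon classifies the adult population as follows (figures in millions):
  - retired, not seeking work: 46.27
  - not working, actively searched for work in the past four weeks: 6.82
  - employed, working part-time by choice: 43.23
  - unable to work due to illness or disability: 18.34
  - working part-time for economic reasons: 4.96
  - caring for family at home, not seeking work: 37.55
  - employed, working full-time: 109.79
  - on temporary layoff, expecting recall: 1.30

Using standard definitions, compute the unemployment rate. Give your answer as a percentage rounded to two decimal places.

Unemployment rate ≈ 4.89%.

Employed = 43.23 + 4.96 + 109.79 = 157.98 million (anyone who worked, including part-time for economic reasons, counts as employed).
Unemployed = 6.82 + 1.30 = 8.12 million (jobless and actively searching, or on temporary layoff).
Labor force = 157.98 + 8.12 = 166.10 million.
Unemployment rate = 8.12 / 166.10 = 4.89%.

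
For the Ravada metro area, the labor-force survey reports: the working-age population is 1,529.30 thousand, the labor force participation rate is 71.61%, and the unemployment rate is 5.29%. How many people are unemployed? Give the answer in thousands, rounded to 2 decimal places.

About 57.93 thousand are unemployed.

Labor force = 0.7161 × 1,529.30 = 1,095.13 thousand.
Unemployed = 0.0529 × 1,095.13 ≈ 57.93 thousand.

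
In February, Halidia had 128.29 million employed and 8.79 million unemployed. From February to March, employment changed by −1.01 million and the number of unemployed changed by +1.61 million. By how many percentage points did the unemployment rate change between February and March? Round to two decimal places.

The unemployment rate changed by +1.14 percentage points.

February: labor force = 128.29 + 8.79 = 137.08; u = 8.79/137.08 = 6.41%.
March: labor force = 127.28 + 10.40 = 137.68; u = 10.40/137.68 = 7.55%.
Change = 7.55% − 6.41% = +1.14 pp.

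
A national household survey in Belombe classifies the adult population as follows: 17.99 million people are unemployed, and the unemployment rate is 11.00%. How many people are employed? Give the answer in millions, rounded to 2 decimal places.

About 145.56 million are employed.

Labor force = U / u = 17.99 / 0.1100 ≈ 163.55 million.
Employed = labor force − unemployed = 163.55 − 17.99 = 145.56 million.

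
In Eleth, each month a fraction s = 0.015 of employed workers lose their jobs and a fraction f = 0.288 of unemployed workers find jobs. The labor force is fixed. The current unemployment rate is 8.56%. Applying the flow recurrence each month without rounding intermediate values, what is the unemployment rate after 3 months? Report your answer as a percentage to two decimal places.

With a fixed labor force, u_{t+1} = u_t + s·(1−u_t) − f·u_t = u_t·(1−s−f) + s.
Here 1−s−f = 0.697 and s = 0.015.
u_1 = 0.085600 × 0.697 + 0.015 = 0.074663.
u_2 = 0.074663 × 0.697 + 0.015 = 0.067040.
u_3 = 0.067040 × 0.697 + 0.015 = 0.061727.

Unemployment rate after three months ≈ 6.17%.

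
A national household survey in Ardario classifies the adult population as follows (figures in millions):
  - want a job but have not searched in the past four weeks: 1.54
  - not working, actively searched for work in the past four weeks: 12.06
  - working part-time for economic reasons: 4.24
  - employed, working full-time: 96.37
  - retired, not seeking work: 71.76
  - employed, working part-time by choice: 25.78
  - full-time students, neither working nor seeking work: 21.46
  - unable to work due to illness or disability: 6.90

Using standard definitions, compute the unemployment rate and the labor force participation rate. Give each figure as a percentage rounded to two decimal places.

Employed = 4.24 + 96.37 + 25.78 = 126.39 million (anyone who worked, including part-time for economic reasons, counts as employed).
Unemployed = 12.06 million.
Labor force = 126.39 + 12.06 = 138.45 million.
Not in labor force = 1.54 + 71.76 + 21.46 + 6.90 = 101.66 million (those not working and not actively searching are outside the labor force — including those who want a job but have given up searching).
Civilian working-age population = 138.45 + 101.66 = 240.11 million.
Unemployment rate = 12.06 / 138.45 = 8.71%.
Labor force participation rate = 138.45 / 240.11 = 57.66%.

Unemployment rate ≈ 8.71%; labor force participation rate ≈ 57.66%.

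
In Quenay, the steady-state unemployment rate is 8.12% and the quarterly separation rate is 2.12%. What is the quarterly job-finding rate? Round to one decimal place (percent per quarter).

Job-finding rate ≈ 24.0% per quarter.

From u* = s/(s+f): f = s·(1−u)/u.
f = 2.12 × (1 − 0.0812) / 0.0812 = 1.9479 / 0.0812 ≈ 24.0% per quarter.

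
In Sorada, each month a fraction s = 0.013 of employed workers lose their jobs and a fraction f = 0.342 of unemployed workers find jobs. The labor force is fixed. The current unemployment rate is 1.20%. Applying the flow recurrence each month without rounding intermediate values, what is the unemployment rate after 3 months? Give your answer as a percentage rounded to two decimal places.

Unemployment rate after three months ≈ 3.00%.

With a fixed labor force, u_{t+1} = u_t + s·(1−u_t) − f·u_t = u_t·(1−s−f) + s.
Here 1−s−f = 0.645 and s = 0.013.
u_1 = 0.012000 × 0.645 + 0.013 = 0.020740.
u_2 = 0.020740 × 0.645 + 0.013 = 0.026377.
u_3 = 0.026377 × 0.645 + 0.013 = 0.030013.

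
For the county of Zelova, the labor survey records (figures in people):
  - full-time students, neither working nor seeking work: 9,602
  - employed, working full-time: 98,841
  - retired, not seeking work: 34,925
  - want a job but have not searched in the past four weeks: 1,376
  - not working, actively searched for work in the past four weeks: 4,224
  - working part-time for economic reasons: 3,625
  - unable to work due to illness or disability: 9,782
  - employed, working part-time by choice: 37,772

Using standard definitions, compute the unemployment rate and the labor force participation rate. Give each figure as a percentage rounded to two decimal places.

Unemployment rate ≈ 2.92%; labor force participation rate ≈ 72.18%.

Employed = 98,841 + 3,625 + 37,772 = 140,238 (anyone who worked, including part-time for economic reasons, counts as employed).
Unemployed = 4,224.
Labor force = 140,238 + 4,224 = 144,462.
Not in labor force = 9,602 + 34,925 + 1,376 + 9,782 = 55,685 (those not working and not actively searching are outside the labor force — including those who want a job but have given up searching).
Civilian working-age population = 144,462 + 55,685 = 200,147.
Unemployment rate = 4,224 / 144,462 = 2.92%.
Labor force participation rate = 144,462 / 200,147 = 72.18%.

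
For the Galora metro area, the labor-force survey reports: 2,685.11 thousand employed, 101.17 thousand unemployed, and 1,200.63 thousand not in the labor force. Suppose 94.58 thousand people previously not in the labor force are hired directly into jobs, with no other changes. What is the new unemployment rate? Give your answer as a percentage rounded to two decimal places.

Initially, labor force = 2,685.11 + 101.17 = 2,786.28 thousand, so u = 101.17/2,786.28 = 3.63%.
After the change, employed and labor force both rise by 94.58; unemployed unchanged → E = 2,779.69, U = 101.17, labor force = 2,880.86 thousand.
New unemployment rate = 101.17 / 2,880.86 = 3.51%.

New unemployment rate ≈ 3.51%.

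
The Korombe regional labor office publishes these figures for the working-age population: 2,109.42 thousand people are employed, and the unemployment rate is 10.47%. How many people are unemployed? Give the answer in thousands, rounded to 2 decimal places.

Let U be the number unemployed. The labor force is E + U, and U/(E+U) = 0.1047.
So U = 0.1047 × 2,109.42 / (1 − 0.1047) = 220.8563 / 0.8953 ≈ 246.68 thousand.

About 246.68 thousand are unemployed.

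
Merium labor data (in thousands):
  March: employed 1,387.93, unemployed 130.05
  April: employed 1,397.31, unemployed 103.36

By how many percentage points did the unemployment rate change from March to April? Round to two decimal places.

March: labor force = 1,387.93 + 130.05 = 1,517.98; u = 130.05/1,517.98 = 8.57%.
April: labor force = 1,397.31 + 103.36 = 1,500.67; u = 103.36/1,500.67 = 6.89%.
Change = 6.89% − 8.57% = −1.68 pp.

The unemployment rate changed by −1.68 percentage points.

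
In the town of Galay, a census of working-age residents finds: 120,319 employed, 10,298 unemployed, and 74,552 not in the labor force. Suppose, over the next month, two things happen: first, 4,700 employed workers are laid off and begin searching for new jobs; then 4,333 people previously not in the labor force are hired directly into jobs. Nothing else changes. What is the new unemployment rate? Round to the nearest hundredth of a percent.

Initially, labor force = 120,319 + 10,298 = 130,617, so u = 10,298/130,617 = 7.88%.
After the first change, employed falls and unemployed rises by 4,700; labor force unchanged → E = 115,619, U = 14,998, labor force = 130,617.
After the second change, employed and labor force both rise by 4,333; unemployed unchanged → E = 119,952, U = 14,998, labor force = 134,950.
New unemployment rate = 14,998 / 134,950 = 11.11%.

New unemployment rate ≈ 11.11%.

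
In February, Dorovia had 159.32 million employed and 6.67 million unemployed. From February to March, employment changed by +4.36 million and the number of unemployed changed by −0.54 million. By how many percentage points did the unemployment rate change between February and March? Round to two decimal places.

The unemployment rate changed by −0.41 percentage points.

February: labor force = 159.32 + 6.67 = 165.99; u = 6.67/165.99 = 4.02%.
March: labor force = 163.68 + 6.13 = 169.81; u = 6.13/169.81 = 3.61%.
Change = 3.61% − 4.02% = −0.41 pp.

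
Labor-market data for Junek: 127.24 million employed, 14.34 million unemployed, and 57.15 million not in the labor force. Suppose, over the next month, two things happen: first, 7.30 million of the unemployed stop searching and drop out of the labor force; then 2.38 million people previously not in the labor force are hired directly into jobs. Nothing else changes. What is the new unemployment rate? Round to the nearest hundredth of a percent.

Initially, labor force = 127.24 + 14.34 = 141.58 million, so u = 14.34/141.58 = 10.13%.
After the first change, unemployed and labor force both fall by 7.30 → E = 127.24, U = 7.04, labor force = 134.28 million.
After the second change, employed and labor force both rise by 2.38; unemployed unchanged → E = 129.62, U = 7.04, labor force = 136.66 million.
New unemployment rate = 7.04 / 136.66 = 5.15%.

New unemployment rate ≈ 5.15%.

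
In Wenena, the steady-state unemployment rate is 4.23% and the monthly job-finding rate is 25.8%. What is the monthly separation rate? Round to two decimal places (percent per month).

Separation rate ≈ 1.14% per month.

From u* = s/(s+f): s = u·f/(1−u).
s = 0.0423 × 25.8 / (1 − 0.0423) = 1.0913 / 0.9577 ≈ 1.14% per month.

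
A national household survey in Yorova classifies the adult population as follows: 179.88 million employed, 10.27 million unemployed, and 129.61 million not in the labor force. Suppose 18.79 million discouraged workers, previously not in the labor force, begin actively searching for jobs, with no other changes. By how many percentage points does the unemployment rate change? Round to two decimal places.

Initially, labor force = 179.88 + 10.27 = 190.15 million, so u = 10.27/190.15 = 5.40%.
After the change, unemployed and labor force both rise by 18.79 → E = 179.88, U = 29.06, labor force = 208.94 million.
New unemployment rate = 29.06 / 208.94 = 13.91%.
Change = 13.91% − 5.40% = +8.51 percentage points.

The unemployment rate changes by +8.51 percentage points.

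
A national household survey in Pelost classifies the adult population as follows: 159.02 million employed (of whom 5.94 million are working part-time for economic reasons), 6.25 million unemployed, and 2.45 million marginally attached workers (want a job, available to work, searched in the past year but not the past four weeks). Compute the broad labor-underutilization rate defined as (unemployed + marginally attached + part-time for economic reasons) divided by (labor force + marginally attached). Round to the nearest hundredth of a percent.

Labor force = 159.02 + 6.25 = 165.27 million.
Numerator = 6.25 + 2.45 + 5.94 = 14.64 million.
Denominator = 165.27 + 2.45 = 167.72 million.
Broad rate = 14.64 / 167.72 = 8.73%.

Broad underutilization rate ≈ 8.73%.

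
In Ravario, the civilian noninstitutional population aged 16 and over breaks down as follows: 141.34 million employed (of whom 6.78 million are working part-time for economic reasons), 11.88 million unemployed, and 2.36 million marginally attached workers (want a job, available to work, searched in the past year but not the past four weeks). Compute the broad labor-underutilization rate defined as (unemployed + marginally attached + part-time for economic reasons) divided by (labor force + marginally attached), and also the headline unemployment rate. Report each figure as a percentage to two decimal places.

Labor force = 141.34 + 11.88 = 153.22 million.
Numerator = 11.88 + 2.36 + 6.78 = 21.02 million.
Denominator = 153.22 + 2.36 = 155.58 million.
Broad rate = 21.02 / 155.58 = 13.51%.
Headline unemployment rate = 11.88 / 153.22 = 7.75%.

Broad underutilization rate ≈ 13.51%; headline unemployment rate ≈ 7.75%.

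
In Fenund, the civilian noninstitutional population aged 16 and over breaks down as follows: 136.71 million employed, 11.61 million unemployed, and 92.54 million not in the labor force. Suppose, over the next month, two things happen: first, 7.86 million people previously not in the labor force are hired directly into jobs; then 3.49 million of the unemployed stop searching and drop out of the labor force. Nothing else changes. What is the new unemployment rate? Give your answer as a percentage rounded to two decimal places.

New unemployment rate ≈ 5.32%.

Initially, labor force = 136.71 + 11.61 = 148.32 million, so u = 11.61/148.32 = 7.83%.
After the first change, employed and labor force both rise by 7.86; unemployed unchanged → E = 144.57, U = 11.61, labor force = 156.18 million.
After the second change, unemployed and labor force both fall by 3.49 → E = 144.57, U = 8.12, labor force = 152.69 million.
New unemployment rate = 8.12 / 152.69 = 5.32%.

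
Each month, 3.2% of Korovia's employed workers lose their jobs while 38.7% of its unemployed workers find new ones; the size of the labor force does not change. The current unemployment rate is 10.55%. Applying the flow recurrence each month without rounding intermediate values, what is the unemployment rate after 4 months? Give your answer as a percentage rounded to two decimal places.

With a fixed labor force, u_{t+1} = u_t + s·(1−u_t) − f·u_t = u_t·(1−s−f) + s.
Here 1−s−f = 0.581 and s = 0.032.
u_1 = 0.105500 × 0.581 + 0.032 = 0.093296.
u_2 = 0.093296 × 0.581 + 0.032 = 0.086205.
u_3 = 0.086205 × 0.581 + 0.032 = 0.082085.
u_4 = 0.082085 × 0.581 + 0.032 = 0.079691.

Unemployment rate after four months ≈ 7.97%.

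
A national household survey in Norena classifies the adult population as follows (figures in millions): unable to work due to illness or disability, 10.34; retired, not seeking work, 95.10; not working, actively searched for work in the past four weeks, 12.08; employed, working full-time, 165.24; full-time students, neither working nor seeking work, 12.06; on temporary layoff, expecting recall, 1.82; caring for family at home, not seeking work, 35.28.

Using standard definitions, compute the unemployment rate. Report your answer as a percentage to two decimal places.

Unemployment rate ≈ 7.76%.

Employed = 165.24 million.
Unemployed = 12.08 + 1.82 = 13.90 million (jobless and actively searching, or on temporary layoff).
Labor force = 165.24 + 13.90 = 179.14 million.
Unemployment rate = 13.90 / 179.14 = 7.76%.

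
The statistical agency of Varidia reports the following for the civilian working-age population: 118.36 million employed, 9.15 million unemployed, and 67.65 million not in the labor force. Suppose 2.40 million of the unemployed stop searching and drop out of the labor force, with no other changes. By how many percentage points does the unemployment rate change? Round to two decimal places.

Initially, labor force = 118.36 + 9.15 = 127.51 million, so u = 9.15/127.51 = 7.18%.
After the change, unemployed and labor force both fall by 2.40 → E = 118.36, U = 6.75, labor force = 125.11 million.
New unemployment rate = 6.75 / 125.11 = 5.40%.
Change = 5.40% − 7.18% = −1.78 percentage points.

The unemployment rate changes by −1.78 percentage points.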